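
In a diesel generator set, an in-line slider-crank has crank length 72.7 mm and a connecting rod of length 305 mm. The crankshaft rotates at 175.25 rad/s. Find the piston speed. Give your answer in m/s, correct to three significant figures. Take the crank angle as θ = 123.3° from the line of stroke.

9.23

ω = 175.2 rad/s
For an in-line slider-crank, x = r cosθ + √(L² − r² sin²θ), so v = −rω sinθ·[1 + r cosθ/√(L² − r² sin²θ)].
With r = 0.0727 m, L = 0.305 m, θ = 123.3°: √(L² − r² sin²θ) = 0.29889 m.
v = −0.0727·175.2·0.83581·[1 + 0.0727·-0.54902/0.29889] = -9.2267 m/s.
|v| = 9.2267 m/s.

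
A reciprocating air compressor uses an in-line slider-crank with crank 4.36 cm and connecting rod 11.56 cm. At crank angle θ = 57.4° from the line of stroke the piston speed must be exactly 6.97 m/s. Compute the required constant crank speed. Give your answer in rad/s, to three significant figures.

156

For an in-line slider-crank, |v_piston| = rω|sinθ|·[1 + r cosθ/√(L² − r² sin²θ)].
With r = 0.0436 m, L = 0.1156 m, θ = 57.4°: the bracketed kinematic factor |dx/dθ| = 0.044603 m.
ω = v/|dx/dθ| = 6.97/0.044603 = 156.27 rad/s.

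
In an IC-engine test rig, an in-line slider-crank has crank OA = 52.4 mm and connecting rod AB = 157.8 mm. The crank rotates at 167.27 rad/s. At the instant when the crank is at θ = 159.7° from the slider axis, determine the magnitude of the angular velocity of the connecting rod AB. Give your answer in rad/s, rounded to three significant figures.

52.4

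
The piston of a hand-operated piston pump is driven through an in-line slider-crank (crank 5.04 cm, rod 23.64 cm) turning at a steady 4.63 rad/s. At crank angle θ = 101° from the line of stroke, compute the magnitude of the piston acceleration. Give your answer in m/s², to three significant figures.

ω = 4.63 rad/s
x(θ) = r cosθ + √(L² − r² sin²θ); with ω constant, a = ω²·d²x/dθ².
d²x/dθ² = −r cosθ − r²(cos2θ)/√u − r⁴ sin²2θ/(4u^{3/2}),  u = L² − r² sin²θ = 0.0534373 m².
Substituting r = 0.0504 m, L = 0.2364 m, θ = 101°: d²x/dθ² = +0.019787 m.
a = ω²·d²x/dθ² = (4.63)²·(+0.019787) = +0.42417 m/s²;  |a| = 0.42417 m/s².

0.424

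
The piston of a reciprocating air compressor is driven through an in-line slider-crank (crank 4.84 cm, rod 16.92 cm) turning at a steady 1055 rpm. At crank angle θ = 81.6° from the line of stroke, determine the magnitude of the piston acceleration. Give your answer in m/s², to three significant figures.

82.0

ω = 2π·1055/60 = 110.5 rad/s
x(θ) = r cosθ + √(L² − r² sin²θ); with ω constant, a = ω²·d²x/dθ².
d²x/dθ² = −r cosθ − r²(cos2θ)/√u − r⁴ sin²2θ/(4u^{3/2}),  u = L² − r² sin²θ = 0.0263361 m².
Substituting r = 0.0484 m, L = 0.1692 m, θ = 81.6°: d²x/dθ² = +0.0067216 m.
a = ω²·d²x/dθ² = (110.5)²·(+0.0067216) = +82.042 m/s²;  |a| = 82.042 m/s².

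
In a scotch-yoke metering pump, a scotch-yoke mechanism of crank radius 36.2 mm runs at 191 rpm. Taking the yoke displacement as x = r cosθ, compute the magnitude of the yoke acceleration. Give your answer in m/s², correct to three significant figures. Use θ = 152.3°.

ω = 20 rad/s (from 191 rpm).
x = r cosθ ⇒ ẍ = −rω² cosθ (ω constant).
|a| = rω²|cosθ| = 0.0362·(20)²·|cos 152.3°| = 12.822 m/s².

12.8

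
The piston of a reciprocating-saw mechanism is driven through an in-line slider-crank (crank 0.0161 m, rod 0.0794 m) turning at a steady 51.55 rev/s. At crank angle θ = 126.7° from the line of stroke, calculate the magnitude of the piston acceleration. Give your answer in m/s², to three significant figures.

1110

ω = 2π·51.5 = 323.9 rad/s
x(θ) = r cosθ + √(L² − r² sin²θ); with ω constant, a = ω²·d²x/dθ².
d²x/dθ² = −r cosθ − r²(cos2θ)/√u − r⁴ sin²2θ/(4u^{3/2}),  u = L² − r² sin²θ = 0.00613773 m².
Substituting r = 0.0161 m, L = 0.0794 m, θ = 126.7°: d²x/dθ² = +0.010535 m.
a = ω²·d²x/dθ² = (323.9)²·(+0.010535) = +1105.2 m/s²;  |a| = 1105.2 m/s².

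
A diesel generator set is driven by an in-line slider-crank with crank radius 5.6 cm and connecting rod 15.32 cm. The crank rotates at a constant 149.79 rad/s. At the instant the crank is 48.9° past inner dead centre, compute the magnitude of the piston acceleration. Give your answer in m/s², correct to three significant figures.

ω = 149.8 rad/s
x(θ) = r cosθ + √(L² − r² sin²θ); with ω constant, a = ω²·d²x/dθ².
d²x/dθ² = −r cosθ − r²(cos2θ)/√u − r⁴ sin²2θ/(4u^{3/2}),  u = L² − r² sin²θ = 0.0216894 m².
Substituting r = 0.056 m, L = 0.1532 m, θ = 48.9°: d²x/dθ² = -0.034679 m.
a = ω²·d²x/dθ² = (149.8)²·(-0.034679) = -778.09 m/s²;  |a| = 778.09 m/s².

778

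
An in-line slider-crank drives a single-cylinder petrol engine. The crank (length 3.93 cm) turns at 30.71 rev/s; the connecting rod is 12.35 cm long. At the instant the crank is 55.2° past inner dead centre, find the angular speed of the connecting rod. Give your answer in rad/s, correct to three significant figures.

ω = 193 rad/s (converted from 30.71 rev/s).
The rod makes angle φ with the slider axis where L sinφ = r sinθ; differentiating, L cosφ·φ̇ = r ω cosθ.
L cosφ = √(L² − r² sin²θ) = 0.11921 m.
|ω_rod| = r ω |cosθ| / √(L² − r² sin²θ) = 0.0393·193·0.57071/0.11921 = 36.305 rad/s.

36.3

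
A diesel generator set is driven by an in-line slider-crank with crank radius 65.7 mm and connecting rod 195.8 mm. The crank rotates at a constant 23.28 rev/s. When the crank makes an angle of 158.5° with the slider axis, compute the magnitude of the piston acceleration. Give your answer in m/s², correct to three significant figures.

954

ω = 2π·23.3 = 146.3 rad/s
x(θ) = r cosθ + √(L² − r² sin²θ); with ω constant, a = ω²·d²x/dθ².
d²x/dθ² = −r cosθ − r²(cos2θ)/√u − r⁴ sin²2θ/(4u^{3/2}),  u = L² − r² sin²θ = 0.0377578 m².
Substituting r = 0.0657 m, L = 0.1958 m, θ = 158.5°: d²x/dθ² = +0.044587 m.
a = ω²·d²x/dθ² = (146.3)²·(+0.044587) = +953.96 m/s²;  |a| = 953.96 m/s².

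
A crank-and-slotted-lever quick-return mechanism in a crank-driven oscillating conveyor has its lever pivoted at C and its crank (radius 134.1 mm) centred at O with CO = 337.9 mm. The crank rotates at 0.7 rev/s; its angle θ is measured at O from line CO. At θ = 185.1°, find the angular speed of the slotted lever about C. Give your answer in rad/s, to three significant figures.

2.85

ω = 4.398 rad/s (from 0.7 rev/s).
Crank pin A relative to C: A = (d + r cosθ, r sinθ); lever angle φ = atan2(r sinθ, d + r cosθ).
Differentiating tanφ: φ̇ = rω(d cosθ + r)/(d² + r² + 2dr cosθ).
d² + r² + 2dr cosθ = |CA|² = 0.0418932 m²;  d cosθ + r = -0.20246 m.
|ω_lever| = |0.1341·4.398·-0.20246| / 0.0418932 = 2.8504 rad/s.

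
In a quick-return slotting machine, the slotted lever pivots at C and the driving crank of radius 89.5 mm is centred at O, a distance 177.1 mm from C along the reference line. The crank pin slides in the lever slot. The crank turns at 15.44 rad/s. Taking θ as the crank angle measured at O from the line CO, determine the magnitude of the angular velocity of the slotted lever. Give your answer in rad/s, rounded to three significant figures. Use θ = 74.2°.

ω = 15.44 rad/s
Crank pin A relative to C: A = (d + r cosθ, r sinθ); lever angle φ = atan2(r sinθ, d + r cosθ).
Differentiating tanφ: φ̇ = rω(d cosθ + r)/(d² + r² + 2dr cosθ).
d² + r² + 2dr cosθ = |CA|² = 0.0480062 m²;  d cosθ + r = +0.13772 m.
|ω_lever| = |0.0895·15.44·+0.13772| / 0.0480062 = 3.9644 rad/s.

3.96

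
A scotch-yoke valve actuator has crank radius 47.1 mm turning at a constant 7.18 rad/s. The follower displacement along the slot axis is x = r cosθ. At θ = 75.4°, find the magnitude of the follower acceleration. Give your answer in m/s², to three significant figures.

ω = 7.18 rad/s
x = r cosθ ⇒ ẍ = −rω² cosθ (ω constant).
|a| = rω²|cosθ| = 0.0471·(7.18)²·|cos 75.4°| = 0.61205 m/s².

0.612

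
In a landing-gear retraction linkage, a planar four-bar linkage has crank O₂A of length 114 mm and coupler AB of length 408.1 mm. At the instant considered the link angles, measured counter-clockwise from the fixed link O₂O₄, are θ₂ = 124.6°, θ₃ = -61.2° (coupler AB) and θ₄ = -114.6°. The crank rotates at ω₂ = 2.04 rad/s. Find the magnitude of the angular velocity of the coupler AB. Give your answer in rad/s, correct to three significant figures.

0.610

ω₂ = 2.04 rad/s
Differentiating the loop-closure r₂e^{iθ₂}+r₃e^{iθ₃}=r₁+r₄e^{iθ₄} gives r₂ω₂e^{iθ₂}+r₃ω₃e^{iθ₃}=r₄ω₄e^{iθ₄}.
Eliminating the other unknown: ω₃ = r₂ω₂ sin(θ₄−θ₂) / [r₃ sin(θ₃−θ₄)].
Numerator sine = +0.85896; denominator sine = +0.80282.
Result = 0.114·2.04·(+0.85896) / (0.4081·(+0.80282)) = +0.60971 rad/s; magnitude 0.60971 rad/s.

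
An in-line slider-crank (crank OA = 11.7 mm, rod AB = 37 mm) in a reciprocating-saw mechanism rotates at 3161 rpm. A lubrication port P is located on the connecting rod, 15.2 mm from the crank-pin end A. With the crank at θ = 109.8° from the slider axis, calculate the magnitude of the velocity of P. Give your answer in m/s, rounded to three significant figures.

ω = 331 rad/s.  Crank-pin speed |V_A| = rω = 3.8729 m/s, perpendicular to OA.
Rod angle: sinφ = −(r/L) sinθ ⇒ φ = -17.309°; ω_rod = −rω cosθ/√(L²−r²sin²θ) = +37.139 rad/s.
V_P = V_A + ω_rod × AP, with AP = 0.0152 m along the rod.
Components: V_Px = −rω sinθ − a·ω_rod·sinφ = -3.476 m/s;  V_Py = rω cosθ + a·ω_rod·cosφ = -0.77296 m/s.
|V_P| = √(V_Px² + V_Py²) = 3.5609 m/s.

3.56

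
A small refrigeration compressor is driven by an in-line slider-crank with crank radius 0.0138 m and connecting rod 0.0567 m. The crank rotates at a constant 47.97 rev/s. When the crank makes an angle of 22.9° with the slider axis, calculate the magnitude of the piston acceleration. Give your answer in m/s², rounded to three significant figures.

ω = 2π·48 = 301.4 rad/s
x(θ) = r cosθ + √(L² − r² sin²θ); with ω constant, a = ω²·d²x/dθ².
d²x/dθ² = −r cosθ − r²(cos2θ)/√u − r⁴ sin²2θ/(4u^{3/2}),  u = L² − r² sin²θ = 0.00318605 m².
Substituting r = 0.0138 m, L = 0.0567 m, θ = 22.9°: d²x/dθ² = -0.01509 m.
a = ω²·d²x/dθ² = (301.4)²·(-0.01509) = -1370.9 m/s²;  |a| = 1370.9 m/s².

1370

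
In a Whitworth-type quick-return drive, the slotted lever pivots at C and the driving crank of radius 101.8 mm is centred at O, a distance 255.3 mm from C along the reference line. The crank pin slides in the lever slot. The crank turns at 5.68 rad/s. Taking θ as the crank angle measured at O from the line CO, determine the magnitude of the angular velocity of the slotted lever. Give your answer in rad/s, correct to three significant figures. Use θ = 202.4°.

2.82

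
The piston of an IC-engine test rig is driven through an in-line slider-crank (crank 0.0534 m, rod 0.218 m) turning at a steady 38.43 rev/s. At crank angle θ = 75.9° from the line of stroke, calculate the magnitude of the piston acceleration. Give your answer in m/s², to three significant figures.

ω = 2π·38.4 = 241.5 rad/s
x(θ) = r cosθ + √(L² − r² sin²θ); with ω constant, a = ω²·d²x/dθ².
d²x/dθ² = −r cosθ − r²(cos2θ)/√u − r⁴ sin²2θ/(4u^{3/2}),  u = L² − r² sin²θ = 0.0448417 m².
Substituting r = 0.0534 m, L = 0.218 m, θ = 75.9°: d²x/dθ² = -0.0011891 m.
a = ω²·d²x/dθ² = (241.5)²·(-0.0011891) = -69.332 m/s²;  |a| = 69.332 m/s².

69.3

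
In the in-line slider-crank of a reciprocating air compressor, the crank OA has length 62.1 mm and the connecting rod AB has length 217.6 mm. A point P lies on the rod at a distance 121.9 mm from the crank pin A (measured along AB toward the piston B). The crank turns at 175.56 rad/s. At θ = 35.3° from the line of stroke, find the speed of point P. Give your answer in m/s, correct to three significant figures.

ω = 175.6 rad/s.  Crank-pin speed |V_A| = rω = 10.902 m/s, perpendicular to OA.
Rod angle: sinφ = −(r/L) sinθ ⇒ φ = -9.492°; ω_rod = −rω cosθ/√(L²−r²sin²θ) = -41.458 rad/s.
V_P = V_A + ω_rod × AP, with AP = 0.1219 m along the rod.
Components: V_Px = −rω sinθ − a·ω_rod·sinφ = -7.1334 m/s;  V_Py = rω cosθ + a·ω_rod·cosφ = +3.9132 m/s.
|V_P| = √(V_Px² + V_Py²) = 8.1362 m/s.

8.14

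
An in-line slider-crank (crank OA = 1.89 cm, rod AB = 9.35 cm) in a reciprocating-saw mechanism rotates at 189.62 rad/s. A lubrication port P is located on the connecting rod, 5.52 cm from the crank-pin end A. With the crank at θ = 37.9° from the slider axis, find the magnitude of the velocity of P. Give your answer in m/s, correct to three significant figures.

ω = 189.6 rad/s.  Crank-pin speed |V_A| = rω = 3.5838 m/s, perpendicular to OA.
Rod angle: sinφ = −(r/L) sinθ ⇒ φ = -7.133°; ω_rod = −rω cosθ/√(L²−r²sin²θ) = -30.481 rad/s.
V_P = V_A + ω_rod × AP, with AP = 0.0552 m along the rod.
Components: V_Px = −rω sinθ − a·ω_rod·sinφ = -2.4104 m/s;  V_Py = rω cosθ + a·ω_rod·cosφ = +1.1584 m/s.
|V_P| = √(V_Px² + V_Py²) = 2.6743 m/s.

2.67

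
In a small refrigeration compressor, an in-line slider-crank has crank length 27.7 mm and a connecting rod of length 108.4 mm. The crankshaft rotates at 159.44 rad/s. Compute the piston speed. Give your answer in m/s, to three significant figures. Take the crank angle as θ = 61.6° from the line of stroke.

ω = 159.4 rad/s
For an in-line slider-crank, x = r cosθ + √(L² − r² sin²θ), so v = −rω sinθ·[1 + r cosθ/√(L² − r² sin²θ)].
With r = 0.0277 m, L = 0.1084 m, θ = 61.6°: √(L² − r² sin²θ) = 0.10563 m.
v = −0.0277·159.4·0.87965·[1 + 0.0277·0.47562/0.10563] = -4.3695 m/s.
|v| = 4.3695 m/s.

4.37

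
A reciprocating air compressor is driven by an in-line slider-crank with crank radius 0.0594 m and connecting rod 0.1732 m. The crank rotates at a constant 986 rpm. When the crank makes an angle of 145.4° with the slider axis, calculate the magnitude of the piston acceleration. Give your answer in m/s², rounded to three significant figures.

ω = 2π·986/60 = 103.3 rad/s
x(θ) = r cosθ + √(L² − r² sin²θ); with ω constant, a = ω²·d²x/dθ².
d²x/dθ² = −r cosθ − r²(cos2θ)/√u − r⁴ sin²2θ/(4u^{3/2}),  u = L² − r² sin²θ = 0.0288605 m².
Substituting r = 0.0594 m, L = 0.1732 m, θ = 145.4°: d²x/dθ² = +0.040964 m.
a = ω²·d²x/dθ² = (103.3)²·(+0.040964) = +436.73 m/s²;  |a| = 436.73 m/s².

437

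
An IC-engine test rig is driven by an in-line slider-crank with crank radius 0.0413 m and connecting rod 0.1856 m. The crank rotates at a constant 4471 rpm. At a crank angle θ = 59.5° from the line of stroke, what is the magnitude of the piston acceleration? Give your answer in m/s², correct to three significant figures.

ω = 2π·4471/60 = 468.2 rad/s
x(θ) = r cosθ + √(L² − r² sin²θ); with ω constant, a = ω²·d²x/dθ².
d²x/dθ² = −r cosθ − r²(cos2θ)/√u − r⁴ sin²2θ/(4u^{3/2}),  u = L² − r² sin²θ = 0.033181 m².
Substituting r = 0.0413 m, L = 0.1856 m, θ = 59.5°: d²x/dθ² = -0.016514 m.
a = ω²·d²x/dθ² = (468.2)²·(-0.016514) = -3620 m/s²;  |a| = 3620 m/s².

3620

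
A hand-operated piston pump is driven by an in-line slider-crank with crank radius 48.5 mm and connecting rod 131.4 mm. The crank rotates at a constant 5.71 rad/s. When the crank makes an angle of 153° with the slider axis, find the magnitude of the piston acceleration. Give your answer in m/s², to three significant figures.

1.05

ω = 5.71 rad/s
x(θ) = r cosθ + √(L² − r² sin²θ); with ω constant, a = ω²·d²x/dθ².
d²x/dθ² = −r cosθ − r²(cos2θ)/√u − r⁴ sin²2θ/(4u^{3/2}),  u = L² − r² sin²θ = 0.0167811 m².
Substituting r = 0.0485 m, L = 0.1314 m, θ = 153°: d²x/dθ² = +0.032124 m.
a = ω²·d²x/dθ² = (5.71)²·(+0.032124) = +1.0474 m/s²;  |a| = 1.0474 m/s².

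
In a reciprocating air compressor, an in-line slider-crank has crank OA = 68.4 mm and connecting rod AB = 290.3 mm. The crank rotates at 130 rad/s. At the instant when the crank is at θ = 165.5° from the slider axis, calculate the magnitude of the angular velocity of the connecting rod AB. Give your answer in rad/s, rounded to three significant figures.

ω = 130 rad/s
The rod makes angle φ with the slider axis where L sinφ = r sinθ; differentiating, L cosφ·φ̇ = r ω cosθ.
L cosφ = √(L² − r² sin²θ) = 0.28979 m.
|ω_rod| = r ω |cosθ| / √(L² − r² sin²θ) = 0.0684·130·0.96815/0.28979 = 29.706 rad/s.

29.7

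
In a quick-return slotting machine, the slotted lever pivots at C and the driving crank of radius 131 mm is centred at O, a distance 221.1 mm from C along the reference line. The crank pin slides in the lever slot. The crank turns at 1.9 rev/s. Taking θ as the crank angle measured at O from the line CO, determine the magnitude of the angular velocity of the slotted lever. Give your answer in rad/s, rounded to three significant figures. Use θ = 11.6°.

ω = 11.94 rad/s (from 1.9 rev/s).
Crank pin A relative to C: A = (d + r cosθ, r sinθ); lever angle φ = atan2(r sinθ, d + r cosθ).
Differentiating tanφ: φ̇ = rω(d cosθ + r)/(d² + r² + 2dr cosθ).
d² + r² + 2dr cosθ = |CA|² = 0.122791 m²;  d cosθ + r = +0.34758 m.
|ω_lever| = |0.131·11.94·+0.34758| / 0.122791 = 4.4269 rad/s.

4.43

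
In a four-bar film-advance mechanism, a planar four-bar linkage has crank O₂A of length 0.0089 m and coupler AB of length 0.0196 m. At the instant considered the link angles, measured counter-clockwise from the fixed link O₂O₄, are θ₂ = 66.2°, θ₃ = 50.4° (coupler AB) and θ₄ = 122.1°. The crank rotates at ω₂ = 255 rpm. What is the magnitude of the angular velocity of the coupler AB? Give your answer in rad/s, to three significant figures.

ω₂ = 26.7 rad/s (from 255 rpm).
Differentiating the loop-closure r₂e^{iθ₂}+r₃e^{iθ₃}=r₁+r₄e^{iθ₄} gives r₂ω₂e^{iθ₂}+r₃ω₃e^{iθ₃}=r₄ω₄e^{iθ₄}.
Eliminating the other unknown: ω₃ = r₂ω₂ sin(θ₄−θ₂) / [r₃ sin(θ₃−θ₄)].
Numerator sine = +0.82806; denominator sine = -0.94943.
Result = 0.0089·26.7·(+0.82806) / (0.0196·(-0.94943)) = -10.576 rad/s; magnitude 10.576 rad/s.

10.6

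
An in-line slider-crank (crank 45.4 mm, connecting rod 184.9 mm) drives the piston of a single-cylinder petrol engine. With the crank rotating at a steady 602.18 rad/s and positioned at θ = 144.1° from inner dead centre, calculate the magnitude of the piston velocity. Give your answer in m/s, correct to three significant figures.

12.8

ω = 602.2 rad/s
For an in-line slider-crank, x = r cosθ + √(L² − r² sin²θ), so v = −rω sinθ·[1 + r cosθ/√(L² − r² sin²θ)].
With r = 0.0454 m, L = 0.1849 m, θ = 144.1°: √(L² − r² sin²θ) = 0.18297 m.
v = −0.0454·602.2·0.58637·[1 + 0.0454·-0.81004/0.18297] = -12.809 m/s.
|v| = 12.809 m/s.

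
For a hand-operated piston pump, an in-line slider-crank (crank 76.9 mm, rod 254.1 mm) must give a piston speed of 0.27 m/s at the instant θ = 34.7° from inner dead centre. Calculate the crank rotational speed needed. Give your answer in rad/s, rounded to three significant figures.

4.92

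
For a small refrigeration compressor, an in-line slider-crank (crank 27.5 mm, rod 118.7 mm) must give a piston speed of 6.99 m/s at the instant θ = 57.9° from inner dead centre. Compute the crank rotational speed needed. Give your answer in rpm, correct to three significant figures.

2550

For an in-line slider-crank, |v_piston| = rω|sinθ|·[1 + r cosθ/√(L² − r² sin²θ)].
With r = 0.0275 m, L = 0.1187 m, θ = 57.9°: the bracketed kinematic factor |dx/dθ| = 0.026221 m.
ω = v/|dx/dθ| = 6.99/0.026221 = 266.58 rad/s.
N = 60ω/(2π) = 2545.7 rpm.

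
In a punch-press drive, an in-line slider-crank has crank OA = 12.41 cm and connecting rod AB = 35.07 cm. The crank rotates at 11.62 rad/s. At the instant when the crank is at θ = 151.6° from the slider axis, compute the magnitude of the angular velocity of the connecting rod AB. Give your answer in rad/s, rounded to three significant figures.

3.67

ω = 11.62 rad/s
The rod makes angle φ with the slider axis where L sinφ = r sinθ; differentiating, L cosφ·φ̇ = r ω cosθ.
L cosφ = √(L² − r² sin²θ) = 0.3457 m.
|ω_rod| = r ω |cosθ| / √(L² − r² sin²θ) = 0.1241·11.62·0.87965/0.3457 = 3.6694 rad/s.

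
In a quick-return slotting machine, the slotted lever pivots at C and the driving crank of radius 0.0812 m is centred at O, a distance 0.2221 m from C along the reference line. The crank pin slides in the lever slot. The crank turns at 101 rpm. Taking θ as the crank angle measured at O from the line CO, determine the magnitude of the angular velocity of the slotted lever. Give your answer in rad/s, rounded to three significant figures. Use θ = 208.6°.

4.03

ω = 10.58 rad/s (from 101 rpm).
Crank pin A relative to C: A = (d + r cosθ, r sinθ); lever angle φ = atan2(r sinθ, d + r cosθ).
Differentiating tanφ: φ̇ = rω(d cosθ + r)/(d² + r² + 2dr cosθ).
d² + r² + 2dr cosθ = |CA|² = 0.0242538 m²;  d cosθ + r = -0.1138 m.
|ω_lever| = |0.0812·10.58·-0.1138| / 0.0242538 = 4.0297 rad/s.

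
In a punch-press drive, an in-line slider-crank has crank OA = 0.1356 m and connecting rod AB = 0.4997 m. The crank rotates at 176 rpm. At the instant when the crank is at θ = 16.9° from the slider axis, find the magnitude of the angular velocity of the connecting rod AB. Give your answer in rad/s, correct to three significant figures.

ω = 18.43 rad/s (converted from 176 rpm).
The rod makes angle φ with the slider axis where L sinφ = r sinθ; differentiating, L cosφ·φ̇ = r ω cosθ.
L cosφ = √(L² − r² sin²θ) = 0.49814 m.
|ω_rod| = r ω |cosθ| / √(L² − r² sin²θ) = 0.1356·18.43·0.95681/0.49814 = 4.8004 rad/s.

4.80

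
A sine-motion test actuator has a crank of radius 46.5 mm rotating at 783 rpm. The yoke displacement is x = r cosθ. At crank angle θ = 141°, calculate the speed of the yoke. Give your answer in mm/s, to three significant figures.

2400

ω = 82 rad/s (from 783 rpm).
x = r cosθ ⇒ ẋ = −rω sinθ.
|v| = rω|sinθ| = 0.0465·82·|sin 141°| = 2.3995 m/s = 2399.5 mm/s.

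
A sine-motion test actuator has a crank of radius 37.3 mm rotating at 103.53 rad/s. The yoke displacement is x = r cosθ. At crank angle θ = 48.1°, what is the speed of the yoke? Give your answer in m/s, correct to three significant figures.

ω = 103.5 rad/s
x = r cosθ ⇒ ẋ = −rω sinθ.
|v| = rω|sinθ| = 0.0373·103.5·|sin 48.1°| = 2.8743 m/s.

2.87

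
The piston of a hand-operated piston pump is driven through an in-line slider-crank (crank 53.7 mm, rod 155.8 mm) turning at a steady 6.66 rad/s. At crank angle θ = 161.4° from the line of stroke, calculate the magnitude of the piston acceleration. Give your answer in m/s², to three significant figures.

ω = 6.66 rad/s
x(θ) = r cosθ + √(L² − r² sin²θ); with ω constant, a = ω²·d²x/dθ².
d²x/dθ² = −r cosθ − r²(cos2θ)/√u − r⁴ sin²2θ/(4u^{3/2}),  u = L² − r² sin²θ = 0.0239803 m².
Substituting r = 0.0537 m, L = 0.1558 m, θ = 161.4°: d²x/dθ² = +0.035858 m.
a = ω²·d²x/dθ² = (6.66)²·(+0.035858) = +1.5905 m/s²;  |a| = 1.5905 m/s².

1.59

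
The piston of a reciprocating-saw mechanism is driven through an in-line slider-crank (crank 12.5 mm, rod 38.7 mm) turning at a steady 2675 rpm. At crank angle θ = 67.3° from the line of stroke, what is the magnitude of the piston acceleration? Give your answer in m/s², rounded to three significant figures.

150

ω = 2π·2675/60 = 280.1 rad/s
x(θ) = r cosθ + √(L² − r² sin²θ); with ω constant, a = ω²·d²x/dθ².
d²x/dθ² = −r cosθ − r²(cos2θ)/√u − r⁴ sin²2θ/(4u^{3/2}),  u = L² − r² sin²θ = 0.00136471 m².
Substituting r = 0.0125 m, L = 0.0387 m, θ = 67.3°: d²x/dθ² = -0.0019154 m.
a = ω²·d²x/dθ² = (280.1)²·(-0.0019154) = -150.3 m/s²;  |a| = 150.3 m/s².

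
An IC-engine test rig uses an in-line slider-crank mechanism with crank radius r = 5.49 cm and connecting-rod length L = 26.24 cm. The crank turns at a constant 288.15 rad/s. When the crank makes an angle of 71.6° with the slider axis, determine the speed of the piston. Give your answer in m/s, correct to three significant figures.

16.0

ω = 288.1 rad/s
For an in-line slider-crank, x = r cosθ + √(L² − r² sin²θ), so v = −rω sinθ·[1 + r cosθ/√(L² − r² sin²θ)].
With r = 0.0549 m, L = 0.2624 m, θ = 71.6°: √(L² − r² sin²θ) = 0.25718 m.
v = −0.0549·288.1·0.94888·[1 + 0.0549·0.31565/0.25718] = -16.022 m/s.
|v| = 16.022 m/s.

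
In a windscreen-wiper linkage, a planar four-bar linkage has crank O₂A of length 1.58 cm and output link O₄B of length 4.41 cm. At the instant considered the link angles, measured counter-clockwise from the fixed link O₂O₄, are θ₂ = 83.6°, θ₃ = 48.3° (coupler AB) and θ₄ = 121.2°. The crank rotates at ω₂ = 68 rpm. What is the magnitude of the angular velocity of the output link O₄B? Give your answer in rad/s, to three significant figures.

1.54

ω₂ = 7.121 rad/s (from 68 rpm).
Differentiating the loop-closure r₂e^{iθ₂}+r₃e^{iθ₃}=r₁+r₄e^{iθ₄} gives r₂ω₂e^{iθ₂}+r₃ω₃e^{iθ₃}=r₄ω₄e^{iθ₄}.
Eliminating the other unknown: ω₄ = r₂ω₂ sin(θ₂−θ₃) / [r₄ sin(θ₄−θ₃)].
Numerator sine = +0.57786; denominator sine = +0.95579.
Result = 0.0158·7.121·(+0.57786) / (0.0441·(+0.95579)) = +1.5425 rad/s; magnitude 1.5425 rad/s.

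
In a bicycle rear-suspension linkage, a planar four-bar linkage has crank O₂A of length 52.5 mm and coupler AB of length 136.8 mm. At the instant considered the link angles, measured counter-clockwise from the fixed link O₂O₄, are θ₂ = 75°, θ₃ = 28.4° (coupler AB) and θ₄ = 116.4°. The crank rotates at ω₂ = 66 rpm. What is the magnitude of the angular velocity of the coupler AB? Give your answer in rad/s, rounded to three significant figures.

ω₂ = 6.912 rad/s (from 66 rpm).
Differentiating the loop-closure r₂e^{iθ₂}+r₃e^{iθ₃}=r₁+r₄e^{iθ₄} gives r₂ω₂e^{iθ₂}+r₃ω₃e^{iθ₃}=r₄ω₄e^{iθ₄}.
Eliminating the other unknown: ω₃ = r₂ω₂ sin(θ₄−θ₂) / [r₃ sin(θ₃−θ₄)].
Numerator sine = +0.66131; denominator sine = -0.99939.
Result = 0.0525·6.912·(+0.66131) / (0.1368·(-0.99939)) = -1.7552 rad/s; magnitude 1.7552 rad/s.

1.76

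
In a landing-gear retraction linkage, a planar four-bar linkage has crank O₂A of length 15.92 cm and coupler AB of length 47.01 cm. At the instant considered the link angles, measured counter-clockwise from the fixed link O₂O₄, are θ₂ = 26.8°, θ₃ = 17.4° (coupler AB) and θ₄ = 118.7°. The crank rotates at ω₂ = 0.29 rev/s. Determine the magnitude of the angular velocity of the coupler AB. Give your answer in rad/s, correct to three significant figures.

0.629

ω₂ = 1.822 rad/s (from 0.29 rev/s).
Differentiating the loop-closure r₂e^{iθ₂}+r₃e^{iθ₃}=r₁+r₄e^{iθ₄} gives r₂ω₂e^{iθ₂}+r₃ω₃e^{iθ₃}=r₄ω₄e^{iθ₄}.
Eliminating the other unknown: ω₃ = r₂ω₂ sin(θ₄−θ₂) / [r₃ sin(θ₃−θ₄)].
Numerator sine = +0.99945; denominator sine = -0.98061.
Result = 0.1592·1.822·(+0.99945) / (0.4701·(-0.98061)) = -0.62892 rad/s; magnitude 0.62892 rad/s.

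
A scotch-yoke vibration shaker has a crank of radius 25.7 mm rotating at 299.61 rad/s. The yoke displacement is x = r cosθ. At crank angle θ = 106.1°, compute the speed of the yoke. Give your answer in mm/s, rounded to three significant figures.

ω = 299.6 rad/s
x = r cosθ ⇒ ẋ = −rω sinθ.
|v| = rω|sinθ| = 0.0257·299.6·|sin 106.1°| = 7.398 m/s = 7398 mm/s.

7400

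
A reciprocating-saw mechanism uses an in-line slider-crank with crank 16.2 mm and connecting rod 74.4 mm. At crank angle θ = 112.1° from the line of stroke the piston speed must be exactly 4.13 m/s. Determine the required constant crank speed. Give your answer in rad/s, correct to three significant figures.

For an in-line slider-crank, |v_piston| = rω|sinθ|·[1 + r cosθ/√(L² − r² sin²θ)].
With r = 0.0162 m, L = 0.0744 m, θ = 112.1°: the bracketed kinematic factor |dx/dθ| = 0.013754 m.
ω = v/|dx/dθ| = 4.13/0.013754 = 300.27 rad/s.

300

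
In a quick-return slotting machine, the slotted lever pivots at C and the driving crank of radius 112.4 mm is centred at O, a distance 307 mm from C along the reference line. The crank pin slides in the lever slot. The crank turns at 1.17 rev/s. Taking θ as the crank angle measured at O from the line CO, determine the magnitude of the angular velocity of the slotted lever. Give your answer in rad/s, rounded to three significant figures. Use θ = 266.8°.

0.764

ω = 7.351 rad/s (from 1.17 rev/s).
Crank pin A relative to C: A = (d + r cosθ, r sinθ); lever angle φ = atan2(r sinθ, d + r cosθ).
Differentiating tanφ: φ̇ = rω(d cosθ + r)/(d² + r² + 2dr cosθ).
d² + r² + 2dr cosθ = |CA|² = 0.10303 m²;  d cosθ + r = +0.095263 m.
|ω_lever| = |0.1124·7.351·+0.095263| / 0.10303 = 0.76399 rad/s.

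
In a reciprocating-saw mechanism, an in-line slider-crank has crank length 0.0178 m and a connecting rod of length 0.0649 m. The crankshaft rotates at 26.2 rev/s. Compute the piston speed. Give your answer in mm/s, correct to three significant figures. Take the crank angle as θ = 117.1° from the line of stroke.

ω = 2π·26.2 = 164.6 rad/s
For an in-line slider-crank, x = r cosθ + √(L² − r² sin²θ), so v = −rω sinθ·[1 + r cosθ/√(L² − r² sin²θ)].
With r = 0.0178 m, L = 0.0649 m, θ = 117.1°: √(L² − r² sin²θ) = 0.062936 m.
v = −0.0178·164.6·0.89021·[1 + 0.0178·-0.45554/0.062936] = -2.2724 m/s.
|v| = 2.2724 m/s = 2272.4 mm/s.

2270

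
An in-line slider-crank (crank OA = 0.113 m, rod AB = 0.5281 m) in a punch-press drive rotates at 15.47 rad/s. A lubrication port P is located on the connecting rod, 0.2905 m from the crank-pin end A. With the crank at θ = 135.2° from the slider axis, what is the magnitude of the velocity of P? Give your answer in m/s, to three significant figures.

1.26

ω = 15.47 rad/s.  Crank-pin speed |V_A| = rω = 1.7481 m/s, perpendicular to OA.
Rod angle: sinφ = −(r/L) sinθ ⇒ φ = -8.672°; ω_rod = −rω cosθ/√(L²−r²sin²θ) = +2.376 rad/s.
V_P = V_A + ω_rod × AP, with AP = 0.2905 m along the rod.
Components: V_Px = −rω sinθ − a·ω_rod·sinφ = -1.1277 m/s;  V_Py = rω cosθ + a·ω_rod·cosφ = -0.55808 m/s.
|V_P| = √(V_Px² + V_Py²) = 1.2582 m/s.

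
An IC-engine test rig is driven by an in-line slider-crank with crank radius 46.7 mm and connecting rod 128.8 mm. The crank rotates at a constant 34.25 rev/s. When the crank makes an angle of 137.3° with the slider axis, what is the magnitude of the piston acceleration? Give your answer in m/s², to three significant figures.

ω = 2π·34.2 = 215.2 rad/s
x(θ) = r cosθ + √(L² − r² sin²θ); with ω constant, a = ω²·d²x/dθ².
d²x/dθ² = −r cosθ − r²(cos2θ)/√u − r⁴ sin²2θ/(4u^{3/2}),  u = L² − r² sin²θ = 0.0155864 m².
Substituting r = 0.0467 m, L = 0.1288 m, θ = 137.3°: d²x/dθ² = +0.032312 m.
a = ω²·d²x/dθ² = (215.2)²·(+0.032312) = +1496.4 m/s²;  |a| = 1496.4 m/s².

1500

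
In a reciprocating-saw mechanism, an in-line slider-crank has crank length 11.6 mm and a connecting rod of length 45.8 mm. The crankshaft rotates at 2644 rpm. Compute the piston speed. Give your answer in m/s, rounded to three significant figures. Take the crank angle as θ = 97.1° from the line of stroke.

ω = 2π·2644/60 = 276.9 rad/s
For an in-line slider-crank, x = r cosθ + √(L² − r² sin²θ), so v = −rω sinθ·[1 + r cosθ/√(L² − r² sin²θ)].
With r = 0.0116 m, L = 0.0458 m, θ = 97.1°: √(L² − r² sin²θ) = 0.04433 m.
v = −0.0116·276.9·0.99233·[1 + 0.0116·-0.12360/0.04433] = -3.0841 m/s.
|v| = 3.0841 m/s.

3.08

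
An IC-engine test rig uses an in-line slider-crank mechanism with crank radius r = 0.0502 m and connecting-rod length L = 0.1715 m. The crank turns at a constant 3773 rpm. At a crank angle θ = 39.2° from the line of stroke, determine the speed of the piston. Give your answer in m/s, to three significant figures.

15.4

ω = 2π·3773/60 = 395.1 rad/s
For an in-line slider-crank, x = r cosθ + √(L² − r² sin²θ), so v = −rω sinθ·[1 + r cosθ/√(L² − r² sin²θ)].
With r = 0.0502 m, L = 0.1715 m, θ = 39.2°: √(L² − r² sin²θ) = 0.16854 m.
v = −0.0502·395.1·0.63203·[1 + 0.0502·0.77494/0.16854] = -15.429 m/s.
|v| = 15.429 m/s.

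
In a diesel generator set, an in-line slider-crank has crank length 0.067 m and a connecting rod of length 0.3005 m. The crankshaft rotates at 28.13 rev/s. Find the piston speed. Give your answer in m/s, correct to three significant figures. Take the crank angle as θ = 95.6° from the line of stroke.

ω = 2π·28.1 = 176.7 rad/s
For an in-line slider-crank, x = r cosθ + √(L² − r² sin²θ), so v = −rω sinθ·[1 + r cosθ/√(L² − r² sin²θ)].
With r = 0.067 m, L = 0.3005 m, θ = 95.6°: √(L² − r² sin²θ) = 0.29301 m.
v = −0.067·176.7·0.99523·[1 + 0.067·-0.09758/0.29301] = -11.522 m/s.
|v| = 11.522 m/s.

11.5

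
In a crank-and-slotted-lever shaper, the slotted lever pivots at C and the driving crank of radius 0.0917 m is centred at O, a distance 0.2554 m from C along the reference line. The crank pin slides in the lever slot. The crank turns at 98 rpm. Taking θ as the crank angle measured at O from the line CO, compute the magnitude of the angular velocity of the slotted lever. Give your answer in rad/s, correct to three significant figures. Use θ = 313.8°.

2.38

ω = 10.26 rad/s (from 98 rpm).
Crank pin A relative to C: A = (d + r cosθ, r sinθ); lever angle φ = atan2(r sinθ, d + r cosθ).
Differentiating tanφ: φ̇ = rω(d cosθ + r)/(d² + r² + 2dr cosθ).
d² + r² + 2dr cosθ = |CA|² = 0.106058 m²;  d cosθ + r = +0.26847 m.
|ω_lever| = |0.0917·10.26·+0.26847| / 0.106058 = 2.3822 rad/s.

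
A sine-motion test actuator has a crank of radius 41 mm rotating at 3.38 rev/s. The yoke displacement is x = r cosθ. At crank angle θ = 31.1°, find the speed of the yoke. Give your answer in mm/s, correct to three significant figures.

ω = 21.24 rad/s (from 3.38 rev/s).
x = r cosθ ⇒ ẋ = −rω sinθ.
|v| = rω|sinθ| = 0.041·21.24·|sin 31.1°| = 0.44976 m/s = 449.76 mm/s.

450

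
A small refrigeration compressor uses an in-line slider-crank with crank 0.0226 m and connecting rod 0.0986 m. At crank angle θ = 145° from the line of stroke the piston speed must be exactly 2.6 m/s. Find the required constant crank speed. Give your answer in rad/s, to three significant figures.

For an in-line slider-crank, |v_piston| = rω|sinθ|·[1 + r cosθ/√(L² − r² sin²θ)].
With r = 0.0226 m, L = 0.0986 m, θ = 145°: the bracketed kinematic factor |dx/dθ| = 0.010508 m.
ω = v/|dx/dθ| = 2.6/0.010508 = 247.44 rad/s.

247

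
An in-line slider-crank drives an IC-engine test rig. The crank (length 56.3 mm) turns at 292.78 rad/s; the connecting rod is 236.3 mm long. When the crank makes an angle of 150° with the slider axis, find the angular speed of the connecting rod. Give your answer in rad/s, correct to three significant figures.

60.8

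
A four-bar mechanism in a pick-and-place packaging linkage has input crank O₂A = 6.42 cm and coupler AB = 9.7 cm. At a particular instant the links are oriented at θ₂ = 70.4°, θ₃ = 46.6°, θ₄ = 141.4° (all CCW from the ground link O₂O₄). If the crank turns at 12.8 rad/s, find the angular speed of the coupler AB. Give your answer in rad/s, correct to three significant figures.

ω₂ = 12.8 rad/s
Differentiating the loop-closure r₂e^{iθ₂}+r₃e^{iθ₃}=r₁+r₄e^{iθ₄} gives r₂ω₂e^{iθ₂}+r₃ω₃e^{iθ₃}=r₄ω₄e^{iθ₄}.
Eliminating the other unknown: ω₃ = r₂ω₂ sin(θ₄−θ₂) / [r₃ sin(θ₃−θ₄)].
Numerator sine = +0.94552; denominator sine = -0.99649.
Result = 0.0642·12.8·(+0.94552) / (0.097·(-0.99649)) = -8.0384 rad/s; magnitude 8.0384 rad/s.

8.04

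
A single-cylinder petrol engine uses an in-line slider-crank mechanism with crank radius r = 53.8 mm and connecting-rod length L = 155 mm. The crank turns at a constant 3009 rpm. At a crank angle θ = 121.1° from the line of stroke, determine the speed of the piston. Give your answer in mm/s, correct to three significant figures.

11800

ω = 2π·3009/60 = 315.1 rad/s
For an in-line slider-crank, x = r cosθ + √(L² − r² sin²θ), so v = −rω sinθ·[1 + r cosθ/√(L² − r² sin²θ)].
With r = 0.0538 m, L = 0.155 m, θ = 121.1°: √(L² − r² sin²θ) = 0.148 m.
v = −0.0538·315.1·0.85627·[1 + 0.0538·-0.51653/0.148] = -11.79 m/s.
|v| = 11.79 m/s = 11790 mm/s.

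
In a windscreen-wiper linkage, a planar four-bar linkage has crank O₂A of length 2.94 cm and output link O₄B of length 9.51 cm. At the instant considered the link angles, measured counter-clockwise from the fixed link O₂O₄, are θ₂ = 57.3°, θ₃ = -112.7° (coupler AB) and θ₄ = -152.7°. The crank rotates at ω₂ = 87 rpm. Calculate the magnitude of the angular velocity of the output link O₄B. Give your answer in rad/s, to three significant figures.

0.761

ω₂ = 9.111 rad/s (from 87 rpm).
Differentiating the loop-closure r₂e^{iθ₂}+r₃e^{iθ₃}=r₁+r₄e^{iθ₄} gives r₂ω₂e^{iθ₂}+r₃ω₃e^{iθ₃}=r₄ω₄e^{iθ₄}.
Eliminating the other unknown: ω₄ = r₂ω₂ sin(θ₂−θ₃) / [r₄ sin(θ₄−θ₃)].
Numerator sine = +0.17365; denominator sine = -0.64279.
Result = 0.0294·9.111·(+0.17365) / (0.0951·(-0.64279)) = -0.76088 rad/s; magnitude 0.76088 rad/s.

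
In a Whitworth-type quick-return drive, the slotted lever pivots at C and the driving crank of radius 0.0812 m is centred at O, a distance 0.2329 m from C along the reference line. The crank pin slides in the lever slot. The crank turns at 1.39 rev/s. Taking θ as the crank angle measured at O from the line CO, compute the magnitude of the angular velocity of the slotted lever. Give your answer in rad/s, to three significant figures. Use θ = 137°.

1.91

ω = 8.734 rad/s (from 1.39 rev/s).
Crank pin A relative to C: A = (d + r cosθ, r sinθ); lever angle φ = atan2(r sinθ, d + r cosθ).
Differentiating tanφ: φ̇ = rω(d cosθ + r)/(d² + r² + 2dr cosθ).
d² + r² + 2dr cosθ = |CA|² = 0.0331739 m²;  d cosθ + r = -0.089132 m.
|ω_lever| = |0.0812·8.734·-0.089132| / 0.0331739 = 1.9054 rad/s.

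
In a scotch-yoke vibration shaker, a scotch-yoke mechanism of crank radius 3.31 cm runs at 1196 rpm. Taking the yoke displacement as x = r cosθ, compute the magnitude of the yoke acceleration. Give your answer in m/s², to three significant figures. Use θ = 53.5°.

309

ω = 125.2 rad/s (from 1196 rpm).
x = r cosθ ⇒ ẍ = −rω² cosθ (ω constant).
|a| = rω²|cosθ| = 0.0331·(125.2)²·|cos 53.5°| = 308.84 m/s².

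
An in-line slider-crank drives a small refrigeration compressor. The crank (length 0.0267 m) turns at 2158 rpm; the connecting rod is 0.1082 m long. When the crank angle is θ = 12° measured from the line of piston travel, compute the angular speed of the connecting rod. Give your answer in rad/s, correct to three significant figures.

ω = 226 rad/s (converted from 2158 rpm).
The rod makes angle φ with the slider axis where L sinφ = r sinθ; differentiating, L cosφ·φ̇ = r ω cosθ.
L cosφ = √(L² − r² sin²θ) = 0.10806 m.
|ω_rod| = r ω |cosθ| / √(L² − r² sin²θ) = 0.0267·226·0.97815/0.10806 = 54.619 rad/s.

54.6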